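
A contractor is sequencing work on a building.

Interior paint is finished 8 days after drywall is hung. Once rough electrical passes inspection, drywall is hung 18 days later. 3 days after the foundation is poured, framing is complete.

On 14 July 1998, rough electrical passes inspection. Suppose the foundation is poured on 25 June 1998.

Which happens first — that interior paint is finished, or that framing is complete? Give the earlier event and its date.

Framing is complete — 28 June 1998

Rough electrical passes inspection: Jul 14, 1998.
Drywall is hung: Jul 14, 1998 + 18 days = Aug 1, 1998.
Interior paint is finished: Aug 1, 1998 + 8 days = Aug 9, 1998.
The foundation is poured: Jun 25, 1998.
Framing is complete: Jun 25, 1998 + 3 days = Jun 28, 1998.
Comparing: interior paint is finished on Aug 9, 1998 vs framing is complete on Jun 28, 1998. Earlier: framing is complete.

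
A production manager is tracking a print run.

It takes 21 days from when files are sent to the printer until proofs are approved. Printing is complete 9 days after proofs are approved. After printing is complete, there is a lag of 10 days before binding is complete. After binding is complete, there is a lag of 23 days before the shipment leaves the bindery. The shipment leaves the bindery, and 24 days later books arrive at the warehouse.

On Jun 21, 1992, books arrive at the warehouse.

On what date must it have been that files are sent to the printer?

Books arrive at the warehouse: Jun 21, 1992.
The shipment leaves the bindery: Jun 21, 1992 − 24 days = May 28, 1992.
Binding is complete: May 28, 1992 − 23 days = May 5, 1992.
Printing is complete: May 5, 1992 − 10 days = Apr 25, 1992.
Proofs are approved: Apr 25, 1992 − 9 days = Apr 16, 1992.
Files are sent to the printer: Apr 16, 1992 − 21 days = Mar 26, 1992.

Mar 26, 1992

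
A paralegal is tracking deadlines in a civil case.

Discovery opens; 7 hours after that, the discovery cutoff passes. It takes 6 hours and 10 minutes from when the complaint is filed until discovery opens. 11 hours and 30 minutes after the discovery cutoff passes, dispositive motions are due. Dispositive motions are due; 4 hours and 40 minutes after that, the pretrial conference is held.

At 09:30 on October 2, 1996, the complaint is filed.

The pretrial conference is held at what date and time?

14:50 on October 3, 1996

The complaint is filed: 09:30 Oct 2, 1996.
Discovery opens: 09:30 Oct 2, 1996 + 6h10m = 15:40 Oct 2, 1996.
The discovery cutoff passes: 15:40 Oct 2, 1996 + 7h = 22:40 Oct 2, 1996.
Dispositive motions are due: 22:40 Oct 2, 1996 + 11h30m = 10:10 Oct 3, 1996.
The pretrial conference is held: 10:10 Oct 3, 1996 + 4h40m = 14:50 Oct 3, 1996.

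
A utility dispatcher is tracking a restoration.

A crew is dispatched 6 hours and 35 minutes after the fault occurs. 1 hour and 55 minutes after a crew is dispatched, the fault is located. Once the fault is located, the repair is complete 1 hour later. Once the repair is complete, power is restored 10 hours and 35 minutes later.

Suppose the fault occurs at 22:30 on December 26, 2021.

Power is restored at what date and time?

18:35 on December 27, 2021

The fault occurs: 22:30 Dec 26, 2021.
A crew is dispatched: 22:30 Dec 26, 2021 + 6h35m = 05:05 Dec 27, 2021.
The fault is located: 05:05 Dec 27, 2021 + 1h55m = 07:00 Dec 27, 2021.
The repair is complete: 07:00 Dec 27, 2021 + 1h = 08:00 Dec 27, 2021.
Power is restored: 08:00 Dec 27, 2021 + 10h35m = 18:35 Dec 27, 2021.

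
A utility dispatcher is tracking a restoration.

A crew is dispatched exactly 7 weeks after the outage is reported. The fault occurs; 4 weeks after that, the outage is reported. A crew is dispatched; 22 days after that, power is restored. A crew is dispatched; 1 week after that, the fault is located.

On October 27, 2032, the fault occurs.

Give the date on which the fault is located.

January 19, 2033

The fault occurs: Oct 27, 2032.
The outage is reported: Oct 27, 2032 + 4 weeks = Nov 24, 2032.
A crew is dispatched: Nov 24, 2032 + 7 weeks = Jan 12, 2033.
The fault is located: Jan 12, 2033 + 1 week = Jan 19, 2033.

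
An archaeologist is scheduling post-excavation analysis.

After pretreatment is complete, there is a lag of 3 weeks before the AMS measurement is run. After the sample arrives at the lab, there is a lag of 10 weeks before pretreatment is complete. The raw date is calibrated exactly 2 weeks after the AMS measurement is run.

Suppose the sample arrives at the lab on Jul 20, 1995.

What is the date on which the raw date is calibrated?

The sample arrives at the lab: Jul 20, 1995.
Pretreatment is complete: Jul 20, 1995 + 10 weeks = Sep 28, 1995.
The AMS measurement is run: Sep 28, 1995 + 3 weeks = Oct 19, 1995.
The raw date is calibrated: Oct 19, 1995 + 2 weeks = Nov 2, 1995.

Nov 2, 1995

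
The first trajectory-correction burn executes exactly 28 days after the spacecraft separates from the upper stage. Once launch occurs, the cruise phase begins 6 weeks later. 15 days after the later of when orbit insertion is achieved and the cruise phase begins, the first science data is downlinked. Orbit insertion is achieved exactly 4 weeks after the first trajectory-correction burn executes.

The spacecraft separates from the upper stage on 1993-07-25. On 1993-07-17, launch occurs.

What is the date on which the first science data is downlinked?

The spacecraft separates from the upper stage: Jul 25, 1993.
The first trajectory-correction burn executes: Jul 25, 1993 + 28 days = Aug 22, 1993.
Orbit insertion is achieved: Aug 22, 1993 + 4 weeks = Sep 19, 1993.
Launch occurs: Jul 17, 1993.
The cruise phase begins: Jul 17, 1993 + 6 weeks = Aug 28, 1993.
Both prerequisites met — orbit insertion is achieved (Sep 19, 1993), the cruise phase begins (Aug 28, 1993); the later is Sep 19, 1993.
The first science data is downlinked: Sep 19, 1993 + 15 days = Oct 4, 1993.

1993-10-04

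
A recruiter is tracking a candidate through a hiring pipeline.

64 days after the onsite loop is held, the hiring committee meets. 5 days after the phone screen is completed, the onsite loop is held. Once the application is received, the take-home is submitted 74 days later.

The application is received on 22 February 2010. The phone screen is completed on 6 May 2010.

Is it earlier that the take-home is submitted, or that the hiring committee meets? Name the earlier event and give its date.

The take-home is submitted — 7 May 2010

The application is received: Feb 22, 2010.
The take-home is submitted: Feb 22, 2010 + 74 days = May 7, 2010.
The phone screen is completed: May 6, 2010.
The onsite loop is held: May 6, 2010 + 5 days = May 11, 2010.
The hiring committee meets: May 11, 2010 + 64 days = Jul 14, 2010.
Comparing: the take-home is submitted on May 7, 2010 vs the hiring committee meets on Jul 14, 2010. Earlier: the take-home is submitted.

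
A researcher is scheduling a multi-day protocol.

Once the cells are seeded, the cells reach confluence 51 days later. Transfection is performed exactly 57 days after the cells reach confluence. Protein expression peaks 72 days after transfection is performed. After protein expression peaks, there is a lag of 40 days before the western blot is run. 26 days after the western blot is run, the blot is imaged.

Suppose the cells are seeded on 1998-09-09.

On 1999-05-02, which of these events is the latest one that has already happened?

The cells are seeded: Sep 9, 1998.
The cells reach confluence: Sep 9, 1998 + 51 days = Oct 30, 1998.
Transfection is performed: Oct 30, 1998 + 57 days = Dec 26, 1998.
Protein expression peaks: Dec 26, 1998 + 72 days = Mar 8, 1999.
The western blot is run: Mar 8, 1999 + 40 days = Apr 17, 1999.
The blot is imaged: Apr 17, 1999 + 26 days = May 13, 1999.
May 2, 1999 falls between when the western blot is run (Apr 17, 1999) and when the blot is imaged (May 13, 1999).

The western blot is run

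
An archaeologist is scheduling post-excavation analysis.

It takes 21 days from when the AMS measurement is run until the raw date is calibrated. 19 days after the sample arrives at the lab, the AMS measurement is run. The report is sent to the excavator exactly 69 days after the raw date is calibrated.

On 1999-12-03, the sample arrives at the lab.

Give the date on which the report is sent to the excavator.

The sample arrives at the lab: Dec 3, 1999.
The AMS measurement is run: Dec 3, 1999 + 19 days = Dec 22, 1999.
The raw date is calibrated: Dec 22, 1999 + 21 days = Jan 12, 2000.
The report is sent to the excavator: Jan 12, 2000 + 69 days = Mar 21, 2000.

2000-03-21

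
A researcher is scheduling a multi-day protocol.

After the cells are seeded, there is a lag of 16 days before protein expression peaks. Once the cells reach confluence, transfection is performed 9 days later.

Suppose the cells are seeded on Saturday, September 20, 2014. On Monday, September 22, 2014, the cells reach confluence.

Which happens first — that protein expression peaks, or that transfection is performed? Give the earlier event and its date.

Transfection is performed — Wednesday, October 1, 2014

The cells are seeded: Sep 20, 2014.
Protein expression peaks: Sep 20, 2014 + 16 days = Oct 6, 2014.
The cells reach confluence: Sep 22, 2014.
Transfection is performed: Sep 22, 2014 + 9 days = Oct 1, 2014.
Comparing: protein expression peaks on Oct 6, 2014 vs transfection is performed on Oct 1, 2014. Earlier: transfection is performed.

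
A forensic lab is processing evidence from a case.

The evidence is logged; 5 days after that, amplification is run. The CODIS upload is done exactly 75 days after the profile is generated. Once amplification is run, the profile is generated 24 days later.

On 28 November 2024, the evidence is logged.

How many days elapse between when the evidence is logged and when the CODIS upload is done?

104 days

Causal path: the evidence is logged → amplification is run → the profile is generated → the CODIS upload is done.
Total delay along the path: 5 + 24 + 75 = 104 days.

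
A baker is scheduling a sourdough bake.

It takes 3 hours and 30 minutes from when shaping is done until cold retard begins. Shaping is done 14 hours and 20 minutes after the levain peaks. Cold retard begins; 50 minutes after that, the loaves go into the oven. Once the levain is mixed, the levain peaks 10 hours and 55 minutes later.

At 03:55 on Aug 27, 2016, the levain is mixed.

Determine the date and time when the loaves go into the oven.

The levain is mixed: 03:55 Aug 27, 2016.
The levain peaks: 03:55 Aug 27, 2016 + 10h55m = 14:50 Aug 27, 2016.
Shaping is done: 14:50 Aug 27, 2016 + 14h20m = 05:10 Aug 28, 2016.
Cold retard begins: 05:10 Aug 28, 2016 + 3h30m = 08:40 Aug 28, 2016.
The loaves go into the oven: 08:40 Aug 28, 2016 + 50m = 09:30 Aug 28, 2016.

09:30 on Aug 28, 2016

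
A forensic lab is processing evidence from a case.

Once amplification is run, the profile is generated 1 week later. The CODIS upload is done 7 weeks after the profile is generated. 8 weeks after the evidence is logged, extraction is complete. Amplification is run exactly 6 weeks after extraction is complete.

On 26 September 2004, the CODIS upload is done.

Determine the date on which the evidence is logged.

25 April 2004

The CODIS upload is done: Sep 26, 2004.
The profile is generated: Sep 26, 2004 − 7 weeks = Aug 8, 2004.
Amplification is run: Aug 8, 2004 − 1 week = Aug 1, 2004.
Extraction is complete: Aug 1, 2004 − 6 weeks = Jun 20, 2004.
The evidence is logged: Jun 20, 2004 − 8 weeks = Apr 25, 2004.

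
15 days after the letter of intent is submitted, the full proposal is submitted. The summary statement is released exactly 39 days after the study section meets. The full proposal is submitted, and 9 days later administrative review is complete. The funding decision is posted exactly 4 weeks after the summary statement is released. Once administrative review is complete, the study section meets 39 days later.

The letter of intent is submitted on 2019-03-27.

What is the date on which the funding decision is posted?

2019-08-04

The letter of intent is submitted: Mar 27, 2019.
The full proposal is submitted: Mar 27, 2019 + 15 days = Apr 11, 2019.
Administrative review is complete: Apr 11, 2019 + 9 days = Apr 20, 2019.
The study section meets: Apr 20, 2019 + 39 days = May 29, 2019.
The summary statement is released: May 29, 2019 + 39 days = Jul 7, 2019.
The funding decision is posted: Jul 7, 2019 + 4 weeks = Aug 4, 2019.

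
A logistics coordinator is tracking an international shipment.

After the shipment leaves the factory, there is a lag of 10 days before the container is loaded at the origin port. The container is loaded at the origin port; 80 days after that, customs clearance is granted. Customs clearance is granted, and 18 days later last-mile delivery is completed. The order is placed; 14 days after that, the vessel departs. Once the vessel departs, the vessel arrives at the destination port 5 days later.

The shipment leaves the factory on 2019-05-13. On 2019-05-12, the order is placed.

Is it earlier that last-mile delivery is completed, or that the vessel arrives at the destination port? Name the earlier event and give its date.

The vessel arrives at the destination port — 2019-05-31

The shipment leaves the factory: May 13, 2019.
The container is loaded at the origin port: May 13, 2019 + 10 days = May 23, 2019.
Customs clearance is granted: May 23, 2019 + 80 days = Aug 11, 2019.
Last-mile delivery is completed: Aug 11, 2019 + 18 days = Aug 29, 2019.
The order is placed: May 12, 2019.
The vessel departs: May 12, 2019 + 14 days = May 26, 2019.
The vessel arrives at the destination port: May 26, 2019 + 5 days = May 31, 2019.
Comparing: last-mile delivery is completed on Aug 29, 2019 vs the vessel arrives at the destination port on May 31, 2019. Earlier: the vessel arrives at the destination port.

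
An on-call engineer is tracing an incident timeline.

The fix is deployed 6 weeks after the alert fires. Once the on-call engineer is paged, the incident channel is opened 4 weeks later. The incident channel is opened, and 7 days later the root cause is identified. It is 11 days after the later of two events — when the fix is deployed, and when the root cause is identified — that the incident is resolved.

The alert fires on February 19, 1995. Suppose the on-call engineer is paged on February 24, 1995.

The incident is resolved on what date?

April 13, 1995

The alert fires: Feb 19, 1995.
The fix is deployed: Feb 19, 1995 + 6 weeks = Apr 2, 1995.
The on-call engineer is paged: Feb 24, 1995.
The incident channel is opened: Feb 24, 1995 + 4 weeks = Mar 24, 1995.
The root cause is identified: Mar 24, 1995 + 7 days = Mar 31, 1995.
Both prerequisites met — the fix is deployed (Apr 2, 1995), the root cause is identified (Mar 31, 1995); the later is Apr 2, 1995.
The incident is resolved: Apr 2, 1995 + 11 days = Apr 13, 1995.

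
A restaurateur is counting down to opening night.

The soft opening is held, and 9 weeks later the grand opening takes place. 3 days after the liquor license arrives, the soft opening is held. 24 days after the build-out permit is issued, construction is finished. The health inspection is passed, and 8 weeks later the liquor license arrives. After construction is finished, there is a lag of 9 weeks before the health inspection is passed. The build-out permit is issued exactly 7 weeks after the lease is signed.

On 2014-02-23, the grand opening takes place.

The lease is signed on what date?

The grand opening takes place: Feb 23, 2014.
The soft opening is held: Feb 23, 2014 − 9 weeks = Dec 22, 2013.
The liquor license arrives: Dec 22, 2013 − 3 days = Dec 19, 2013.
The health inspection is passed: Dec 19, 2013 − 8 weeks = Oct 24, 2013.
Construction is finished: Oct 24, 2013 − 9 weeks = Aug 22, 2013.
The build-out permit is issued: Aug 22, 2013 − 24 days = Jul 29, 2013.
The lease is signed: Jul 29, 2013 − 7 weeks = Jun 10, 2013.

2013-06-10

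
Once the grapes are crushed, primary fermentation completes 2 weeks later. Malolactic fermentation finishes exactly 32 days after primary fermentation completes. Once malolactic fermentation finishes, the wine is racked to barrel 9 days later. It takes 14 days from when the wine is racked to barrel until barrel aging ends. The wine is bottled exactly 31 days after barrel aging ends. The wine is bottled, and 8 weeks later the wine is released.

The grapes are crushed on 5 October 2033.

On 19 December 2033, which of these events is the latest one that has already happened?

Barrel aging ends

The grapes are crushed: Oct 5, 2033.
Primary fermentation completes: Oct 5, 2033 + 2 weeks = Oct 19, 2033.
Malolactic fermentation finishes: Oct 19, 2033 + 32 days = Nov 20, 2033.
The wine is racked to barrel: Nov 20, 2033 + 9 days = Nov 29, 2033.
Barrel aging ends: Nov 29, 2033 + 14 days = Dec 13, 2033.
The wine is bottled: Dec 13, 2033 + 31 days = Jan 13, 2034.
The wine is released: Jan 13, 2034 + 8 weeks = Mar 10, 2034.
Dec 19, 2033 falls between when barrel aging ends (Dec 13, 2033) and when the wine is bottled (Jan 13, 2034).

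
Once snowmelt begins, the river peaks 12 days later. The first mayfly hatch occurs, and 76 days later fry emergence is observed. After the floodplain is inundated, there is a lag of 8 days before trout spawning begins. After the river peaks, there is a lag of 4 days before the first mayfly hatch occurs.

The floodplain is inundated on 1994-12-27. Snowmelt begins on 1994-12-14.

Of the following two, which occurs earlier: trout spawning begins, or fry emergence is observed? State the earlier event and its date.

The floodplain is inundated: Dec 27, 1994.
Trout spawning begins: Dec 27, 1994 + 8 days = Jan 4, 1995.
Snowmelt begins: Dec 14, 1994.
The river peaks: Dec 14, 1994 + 12 days = Dec 26, 1994.
The first mayfly hatch occurs: Dec 26, 1994 + 4 days = Dec 30, 1994.
Fry emergence is observed: Dec 30, 1994 + 76 days = Mar 16, 1995.
Comparing: trout spawning begins on Jan 4, 1995 vs fry emergence is observed on Mar 16, 1995. Earlier: trout spawning begins.

Trout spawning begins — 1995-01-04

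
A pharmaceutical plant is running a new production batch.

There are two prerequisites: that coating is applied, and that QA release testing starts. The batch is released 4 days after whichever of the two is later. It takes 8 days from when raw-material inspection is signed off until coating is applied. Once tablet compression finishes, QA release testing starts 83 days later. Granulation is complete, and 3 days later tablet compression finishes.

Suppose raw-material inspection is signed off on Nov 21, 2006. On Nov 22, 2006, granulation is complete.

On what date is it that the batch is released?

Feb 20, 2007

Raw-material inspection is signed off: Nov 21, 2006.
Coating is applied: Nov 21, 2006 + 8 days = Nov 29, 2006.
Granulation is complete: Nov 22, 2006.
Tablet compression finishes: Nov 22, 2006 + 3 days = Nov 25, 2006.
QA release testing starts: Nov 25, 2006 + 83 days = Feb 16, 2007.
Both prerequisites met — coating is applied (Nov 29, 2006), QA release testing starts (Feb 16, 2007); the later is Feb 16, 2007.
The batch is released: Feb 16, 2007 + 4 days = Feb 20, 2007.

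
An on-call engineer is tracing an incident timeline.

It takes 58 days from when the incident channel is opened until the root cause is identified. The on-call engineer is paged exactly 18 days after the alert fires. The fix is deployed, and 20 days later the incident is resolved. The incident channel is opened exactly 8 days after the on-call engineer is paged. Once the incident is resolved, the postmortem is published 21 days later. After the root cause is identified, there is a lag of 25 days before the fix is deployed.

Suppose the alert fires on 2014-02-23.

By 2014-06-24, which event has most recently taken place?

The alert fires: Feb 23, 2014.
The on-call engineer is paged: Feb 23, 2014 + 18 days = Mar 13, 2014.
The incident channel is opened: Mar 13, 2014 + 8 days = Mar 21, 2014.
The root cause is identified: Mar 21, 2014 + 58 days = May 18, 2014.
The fix is deployed: May 18, 2014 + 25 days = Jun 12, 2014.
The incident is resolved: Jun 12, 2014 + 20 days = Jul 2, 2014.
The postmortem is published: Jul 2, 2014 + 21 days = Jul 23, 2014.
Jun 24, 2014 falls between when the fix is deployed (Jun 12, 2014) and when the incident is resolved (Jul 2, 2014).

The fix is deployed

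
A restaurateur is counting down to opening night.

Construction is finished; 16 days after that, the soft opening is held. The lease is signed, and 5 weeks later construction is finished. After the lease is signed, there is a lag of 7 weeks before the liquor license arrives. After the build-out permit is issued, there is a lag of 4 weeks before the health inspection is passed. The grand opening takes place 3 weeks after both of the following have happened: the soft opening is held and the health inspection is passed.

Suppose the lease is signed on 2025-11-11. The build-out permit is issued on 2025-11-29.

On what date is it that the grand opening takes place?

2026-01-22

The lease is signed: Nov 11, 2025.
Construction is finished: Nov 11, 2025 + 5 weeks = Dec 16, 2025.
The soft opening is held: Dec 16, 2025 + 16 days = Jan 1, 2026.
The build-out permit is issued: Nov 29, 2025.
The health inspection is passed: Nov 29, 2025 + 4 weeks = Dec 27, 2025.
Both prerequisites met — the soft opening is held (Jan 1, 2026), the health inspection is passed (Dec 27, 2025); the later is Jan 1, 2026.
The grand opening takes place: Jan 1, 2026 + 3 weeks = Jan 22, 2026.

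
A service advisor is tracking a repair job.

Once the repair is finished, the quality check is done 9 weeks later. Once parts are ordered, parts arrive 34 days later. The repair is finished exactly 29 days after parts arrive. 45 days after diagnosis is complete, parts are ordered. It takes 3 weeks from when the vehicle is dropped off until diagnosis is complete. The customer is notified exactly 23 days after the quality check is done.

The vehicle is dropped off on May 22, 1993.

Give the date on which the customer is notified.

The vehicle is dropped off: May 22, 1993.
Diagnosis is complete: May 22, 1993 + 3 weeks = Jun 12, 1993.
Parts are ordered: Jun 12, 1993 + 45 days = Jul 27, 1993.
Parts arrive: Jul 27, 1993 + 34 days = Aug 30, 1993.
The repair is finished: Aug 30, 1993 + 29 days = Sep 28, 1993.
The quality check is done: Sep 28, 1993 + 9 weeks = Nov 30, 1993.
The customer is notified: Nov 30, 1993 + 23 days = Dec 23, 1993.

Dec 23, 1993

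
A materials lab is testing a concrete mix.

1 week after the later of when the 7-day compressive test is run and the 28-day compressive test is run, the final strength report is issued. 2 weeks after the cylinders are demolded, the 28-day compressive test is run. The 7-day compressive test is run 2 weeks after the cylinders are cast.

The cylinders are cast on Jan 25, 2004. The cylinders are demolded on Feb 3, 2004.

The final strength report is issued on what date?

The cylinders are cast: Jan 25, 2004.
The 7-day compressive test is run: Jan 25, 2004 + 2 weeks = Feb 8, 2004.
The cylinders are demolded: Feb 3, 2004.
The 28-day compressive test is run: Feb 3, 2004 + 2 weeks = Feb 17, 2004.
Both prerequisites met — the 7-day compressive test is run (Feb 8, 2004), the 28-day compressive test is run (Feb 17, 2004); the later is Feb 17, 2004.
The final strength report is issued: Feb 17, 2004 + 1 week = Feb 24, 2004.

Feb 24, 2004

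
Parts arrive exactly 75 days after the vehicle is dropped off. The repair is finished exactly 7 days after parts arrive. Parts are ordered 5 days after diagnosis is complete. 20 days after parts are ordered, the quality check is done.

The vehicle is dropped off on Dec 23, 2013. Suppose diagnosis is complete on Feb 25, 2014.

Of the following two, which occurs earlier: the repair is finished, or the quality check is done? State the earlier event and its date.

The vehicle is dropped off: Dec 23, 2013.
Parts arrive: Dec 23, 2013 + 75 days = Mar 8, 2014.
The repair is finished: Mar 8, 2014 + 7 days = Mar 15, 2014.
Diagnosis is complete: Feb 25, 2014.
Parts are ordered: Feb 25, 2014 + 5 days = Mar 2, 2014.
The quality check is done: Mar 2, 2014 + 20 days = Mar 22, 2014.
Comparing: the repair is finished on Mar 15, 2014 vs the quality check is done on Mar 22, 2014. Earlier: the repair is finished.

The repair is finished — Mar 15, 2014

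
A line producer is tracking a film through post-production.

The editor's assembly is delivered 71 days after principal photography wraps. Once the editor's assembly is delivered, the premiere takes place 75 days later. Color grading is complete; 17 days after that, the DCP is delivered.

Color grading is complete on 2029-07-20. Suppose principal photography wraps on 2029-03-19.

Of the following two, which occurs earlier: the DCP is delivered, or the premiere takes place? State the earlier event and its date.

The DCP is delivered — 2029-08-06

Color grading is complete: Jul 20, 2029.
The DCP is delivered: Jul 20, 2029 + 17 days = Aug 6, 2029.
Principal photography wraps: Mar 19, 2029.
The editor's assembly is delivered: Mar 19, 2029 + 71 days = May 29, 2029.
The premiere takes place: May 29, 2029 + 75 days = Aug 12, 2029.
Comparing: the DCP is delivered on Aug 6, 2029 vs the premiere takes place on Aug 12, 2029. Earlier: the DCP is delivered.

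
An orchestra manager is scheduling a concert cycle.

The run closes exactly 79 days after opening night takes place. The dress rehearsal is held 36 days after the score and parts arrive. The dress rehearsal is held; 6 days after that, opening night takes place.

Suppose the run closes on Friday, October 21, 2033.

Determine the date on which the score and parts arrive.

Wednesday, June 22, 2033

The run closes: Oct 21, 2033.
Opening night takes place: Oct 21, 2033 − 79 days = Aug 3, 2033.
The dress rehearsal is held: Aug 3, 2033 − 6 days = Jul 28, 2033.
The score and parts arrive: Jul 28, 2033 − 36 days = Jun 22, 2033.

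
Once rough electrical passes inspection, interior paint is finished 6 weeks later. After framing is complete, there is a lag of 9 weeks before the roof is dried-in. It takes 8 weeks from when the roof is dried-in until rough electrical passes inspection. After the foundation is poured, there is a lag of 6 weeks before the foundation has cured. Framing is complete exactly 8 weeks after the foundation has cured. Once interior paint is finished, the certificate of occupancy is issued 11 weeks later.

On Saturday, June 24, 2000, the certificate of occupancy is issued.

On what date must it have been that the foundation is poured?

Saturday, July 24, 1999

The certificate of occupancy is issued: Jun 24, 2000.
Interior paint is finished: Jun 24, 2000 − 11 weeks = Apr 8, 2000.
Rough electrical passes inspection: Apr 8, 2000 − 6 weeks = Feb 26, 2000.
The roof is dried-in: Feb 26, 2000 − 8 weeks = Jan 1, 2000.
Framing is complete: Jan 1, 2000 − 9 weeks = Oct 30, 1999.
The foundation has cured: Oct 30, 1999 − 8 weeks = Sep 4, 1999.
The foundation is poured: Sep 4, 1999 − 6 weeks = Jul 24, 1999.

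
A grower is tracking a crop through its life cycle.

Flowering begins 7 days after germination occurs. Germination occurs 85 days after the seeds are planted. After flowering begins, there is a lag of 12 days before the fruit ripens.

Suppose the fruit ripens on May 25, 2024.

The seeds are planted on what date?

The fruit ripens: May 25, 2024.
Flowering begins: May 25, 2024 − 12 days = May 13, 2024.
Germination occurs: May 13, 2024 − 7 days = May 6, 2024.
The seeds are planted: May 6, 2024 − 85 days = Feb 11, 2024.

February 11, 2024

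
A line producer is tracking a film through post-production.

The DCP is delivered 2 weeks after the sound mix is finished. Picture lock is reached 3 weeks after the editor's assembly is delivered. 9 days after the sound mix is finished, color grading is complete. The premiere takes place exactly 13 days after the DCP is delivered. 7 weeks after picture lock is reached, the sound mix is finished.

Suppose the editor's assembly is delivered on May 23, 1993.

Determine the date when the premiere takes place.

The editor's assembly is delivered: May 23, 1993.
Picture lock is reached: May 23, 1993 + 3 weeks = Jun 13, 1993.
The sound mix is finished: Jun 13, 1993 + 7 weeks = Aug 1, 1993.
The DCP is delivered: Aug 1, 1993 + 2 weeks = Aug 15, 1993.
The premiere takes place: Aug 15, 1993 + 13 days = Aug 28, 1993.

August 28, 1993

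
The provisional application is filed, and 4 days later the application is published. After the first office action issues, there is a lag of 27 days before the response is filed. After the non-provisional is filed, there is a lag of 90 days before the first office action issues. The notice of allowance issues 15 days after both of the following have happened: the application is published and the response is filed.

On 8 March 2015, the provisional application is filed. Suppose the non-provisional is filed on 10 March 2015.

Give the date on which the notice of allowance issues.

20 July 2015

The provisional application is filed: Mar 8, 2015.
The application is published: Mar 8, 2015 + 4 days = Mar 12, 2015.
The non-provisional is filed: Mar 10, 2015.
The first office action issues: Mar 10, 2015 + 90 days = Jun 8, 2015.
The response is filed: Jun 8, 2015 + 27 days = Jul 5, 2015.
Both prerequisites met — the application is published (Mar 12, 2015), the response is filed (Jul 5, 2015); the later is Jul 5, 2015.
The notice of allowance issues: Jul 5, 2015 + 15 days = Jul 20, 2015.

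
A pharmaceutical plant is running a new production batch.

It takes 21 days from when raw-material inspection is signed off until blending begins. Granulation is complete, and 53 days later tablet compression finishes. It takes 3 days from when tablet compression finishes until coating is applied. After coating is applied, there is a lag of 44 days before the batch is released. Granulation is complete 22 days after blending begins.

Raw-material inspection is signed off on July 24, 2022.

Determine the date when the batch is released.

Raw-material inspection is signed off: Jul 24, 2022.
Blending begins: Jul 24, 2022 + 21 days = Aug 14, 2022.
Granulation is complete: Aug 14, 2022 + 22 days = Sep 5, 2022.
Tablet compression finishes: Sep 5, 2022 + 53 days = Oct 28, 2022.
Coating is applied: Oct 28, 2022 + 3 days = Oct 31, 2022.
The batch is released: Oct 31, 2022 + 44 days = Dec 14, 2022.

December 14, 2022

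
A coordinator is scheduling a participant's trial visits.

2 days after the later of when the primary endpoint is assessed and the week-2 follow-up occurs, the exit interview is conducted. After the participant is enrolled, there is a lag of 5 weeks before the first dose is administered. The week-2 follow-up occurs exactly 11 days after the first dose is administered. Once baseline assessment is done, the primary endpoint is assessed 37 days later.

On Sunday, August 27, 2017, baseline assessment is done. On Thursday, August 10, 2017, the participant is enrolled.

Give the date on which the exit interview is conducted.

Thursday, October 5, 2017

Baseline assessment is done: Aug 27, 2017.
The primary endpoint is assessed: Aug 27, 2017 + 37 days = Oct 3, 2017.
The participant is enrolled: Aug 10, 2017.
The first dose is administered: Aug 10, 2017 + 5 weeks = Sep 14, 2017.
The week-2 follow-up occurs: Sep 14, 2017 + 11 days = Sep 25, 2017.
Both prerequisites met — the primary endpoint is assessed (Oct 3, 2017), the week-2 follow-up occurs (Sep 25, 2017); the later is Oct 3, 2017.
The exit interview is conducted: Oct 3, 2017 + 2 days = Oct 5, 2017.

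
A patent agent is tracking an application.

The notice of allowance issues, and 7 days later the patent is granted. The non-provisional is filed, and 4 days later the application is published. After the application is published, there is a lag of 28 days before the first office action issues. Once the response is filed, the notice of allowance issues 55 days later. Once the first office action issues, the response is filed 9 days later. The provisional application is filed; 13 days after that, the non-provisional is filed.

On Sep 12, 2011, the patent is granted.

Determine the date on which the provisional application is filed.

The patent is granted: Sep 12, 2011.
The notice of allowance issues: Sep 12, 2011 − 7 days = Sep 5, 2011.
The response is filed: Sep 5, 2011 − 55 days = Jul 12, 2011.
The first office action issues: Jul 12, 2011 − 9 days = Jul 3, 2011.
The application is published: Jul 3, 2011 − 28 days = Jun 5, 2011.
The non-provisional is filed: Jun 5, 2011 − 4 days = Jun 1, 2011.
The provisional application is filed: Jun 1, 2011 − 13 days = May 19, 2011.

May 19, 2011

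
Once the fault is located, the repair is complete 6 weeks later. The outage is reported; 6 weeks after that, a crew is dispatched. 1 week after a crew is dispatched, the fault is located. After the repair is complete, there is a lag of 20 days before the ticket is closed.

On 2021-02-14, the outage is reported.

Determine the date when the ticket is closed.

The outage is reported: Feb 14, 2021.
A crew is dispatched: Feb 14, 2021 + 6 weeks = Mar 28, 2021.
The fault is located: Mar 28, 2021 + 1 week = Apr 4, 2021.
The repair is complete: Apr 4, 2021 + 6 weeks = May 16, 2021.
The ticket is closed: May 16, 2021 + 20 days = Jun 5, 2021.

2021-06-05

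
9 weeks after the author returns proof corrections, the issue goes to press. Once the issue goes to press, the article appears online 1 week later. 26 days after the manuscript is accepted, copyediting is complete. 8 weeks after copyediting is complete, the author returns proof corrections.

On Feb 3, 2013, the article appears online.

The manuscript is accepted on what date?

The article appears online: Feb 3, 2013.
The issue goes to press: Feb 3, 2013 − 1 week = Jan 27, 2013.
The author returns proof corrections: Jan 27, 2013 − 9 weeks = Nov 25, 2012.
Copyediting is complete: Nov 25, 2012 − 8 weeks = Sep 30, 2012.
The manuscript is accepted: Sep 30, 2012 − 26 days = Sep 4, 2012.

Sep 4, 2012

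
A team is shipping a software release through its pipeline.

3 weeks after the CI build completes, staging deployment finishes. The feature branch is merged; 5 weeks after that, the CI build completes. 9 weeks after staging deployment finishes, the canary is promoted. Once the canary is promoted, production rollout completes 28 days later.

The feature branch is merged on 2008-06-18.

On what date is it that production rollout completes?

The feature branch is merged: Jun 18, 2008.
The CI build completes: Jun 18, 2008 + 5 weeks = Jul 23, 2008.
Staging deployment finishes: Jul 23, 2008 + 3 weeks = Aug 13, 2008.
The canary is promoted: Aug 13, 2008 + 9 weeks = Oct 15, 2008.
Production rollout completes: Oct 15, 2008 + 28 days = Nov 12, 2008.

2008-11-12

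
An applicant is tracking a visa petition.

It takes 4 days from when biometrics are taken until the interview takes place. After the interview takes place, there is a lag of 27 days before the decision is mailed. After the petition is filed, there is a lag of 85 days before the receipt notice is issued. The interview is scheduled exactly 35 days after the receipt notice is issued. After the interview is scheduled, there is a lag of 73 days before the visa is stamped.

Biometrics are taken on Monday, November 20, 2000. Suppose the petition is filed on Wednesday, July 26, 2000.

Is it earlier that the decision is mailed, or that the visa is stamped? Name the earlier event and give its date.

Biometrics are taken: Nov 20, 2000.
The interview takes place: Nov 20, 2000 + 4 days = Nov 24, 2000.
The decision is mailed: Nov 24, 2000 + 27 days = Dec 21, 2000.
The petition is filed: Jul 26, 2000.
The receipt notice is issued: Jul 26, 2000 + 85 days = Oct 19, 2000.
The interview is scheduled: Oct 19, 2000 + 35 days = Nov 23, 2000.
The visa is stamped: Nov 23, 2000 + 73 days = Feb 4, 2001.
Comparing: the decision is mailed on Dec 21, 2000 vs the visa is stamped on Feb 4, 2001. Earlier: the decision is mailed.

The decision is mailed — Thursday, December 21, 2000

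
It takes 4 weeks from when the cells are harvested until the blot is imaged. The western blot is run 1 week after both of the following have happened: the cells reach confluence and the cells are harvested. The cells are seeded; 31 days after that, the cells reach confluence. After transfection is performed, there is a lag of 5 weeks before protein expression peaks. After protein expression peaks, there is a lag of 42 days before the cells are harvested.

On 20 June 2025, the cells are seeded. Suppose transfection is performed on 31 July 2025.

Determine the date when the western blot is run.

The cells are seeded: Jun 20, 2025.
The cells reach confluence: Jun 20, 2025 + 31 days = Jul 21, 2025.
Transfection is performed: Jul 31, 2025.
Protein expression peaks: Jul 31, 2025 + 5 weeks = Sep 4, 2025.
The cells are harvested: Sep 4, 2025 + 42 days = Oct 16, 2025.
Both prerequisites met — the cells reach confluence (Jul 21, 2025), the cells are harvested (Oct 16, 2025); the later is Oct 16, 2025.
The western blot is run: Oct 16, 2025 + 1 week = Oct 23, 2025.

23 October 2025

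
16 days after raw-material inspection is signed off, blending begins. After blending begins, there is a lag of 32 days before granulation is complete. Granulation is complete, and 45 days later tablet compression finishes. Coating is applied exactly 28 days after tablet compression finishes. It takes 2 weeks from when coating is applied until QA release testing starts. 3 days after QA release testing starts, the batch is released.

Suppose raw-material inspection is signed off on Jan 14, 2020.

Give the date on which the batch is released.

May 31, 2020

Raw-material inspection is signed off: Jan 14, 2020.
Blending begins: Jan 14, 2020 + 16 days = Jan 30, 2020.
Granulation is complete: Jan 30, 2020 + 32 days = Mar 2, 2020.
Tablet compression finishes: Mar 2, 2020 + 45 days = Apr 16, 2020.
Coating is applied: Apr 16, 2020 + 28 days = May 14, 2020.
QA release testing starts: May 14, 2020 + 2 weeks = May 28, 2020.
The batch is released: May 28, 2020 + 3 days = May 31, 2020.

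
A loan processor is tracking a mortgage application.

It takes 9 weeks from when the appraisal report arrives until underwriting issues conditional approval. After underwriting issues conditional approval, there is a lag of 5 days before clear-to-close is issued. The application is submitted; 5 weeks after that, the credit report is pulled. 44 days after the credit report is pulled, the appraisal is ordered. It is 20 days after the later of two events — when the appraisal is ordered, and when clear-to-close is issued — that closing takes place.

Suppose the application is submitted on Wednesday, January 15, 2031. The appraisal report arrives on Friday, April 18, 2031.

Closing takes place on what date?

Tuesday, July 15, 2031

The application is submitted: Jan 15, 2031.
The credit report is pulled: Jan 15, 2031 + 5 weeks = Feb 19, 2031.
The appraisal is ordered: Feb 19, 2031 + 44 days = Apr 4, 2031.
The appraisal report arrives: Apr 18, 2031.
Underwriting issues conditional approval: Apr 18, 2031 + 9 weeks = Jun 20, 2031.
Clear-to-close is issued: Jun 20, 2031 + 5 days = Jun 25, 2031.
Both prerequisites met — the appraisal is ordered (Apr 4, 2031), clear-to-close is issued (Jun 25, 2031); the later is Jun 25, 2031.
Closing takes place: Jun 25, 2031 + 20 days = Jul 15, 2031.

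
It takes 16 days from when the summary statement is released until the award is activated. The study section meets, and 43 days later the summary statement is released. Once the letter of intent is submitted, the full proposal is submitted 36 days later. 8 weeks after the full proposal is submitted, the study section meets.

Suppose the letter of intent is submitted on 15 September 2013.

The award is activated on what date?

13 February 2014

The letter of intent is submitted: Sep 15, 2013.
The full proposal is submitted: Sep 15, 2013 + 36 days = Oct 21, 2013.
The study section meets: Oct 21, 2013 + 8 weeks = Dec 16, 2013.
The summary statement is released: Dec 16, 2013 + 43 days = Jan 28, 2014.
The award is activated: Jan 28, 2014 + 16 days = Feb 13, 2014.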